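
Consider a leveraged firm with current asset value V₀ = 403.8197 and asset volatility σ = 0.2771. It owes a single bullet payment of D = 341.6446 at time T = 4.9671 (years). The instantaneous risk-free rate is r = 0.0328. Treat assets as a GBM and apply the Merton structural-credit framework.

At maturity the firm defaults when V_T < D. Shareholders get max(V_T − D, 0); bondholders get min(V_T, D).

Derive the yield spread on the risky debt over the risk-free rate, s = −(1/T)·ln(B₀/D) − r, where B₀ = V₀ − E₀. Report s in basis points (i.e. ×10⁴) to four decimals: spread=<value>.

spread=287.6332

d₁ = [ln(V₀/D) + (r + σ²/2)T] / (σ√T)
   = [ln(403.8197/341.6446) + (0.0328 + 0.5·0.2771²)·4.9671] / (0.2771·√4.9671)
   = [0.167197 + 0.353619] / 0.617573 = 0.843328
d₂ = d₁ − σ√T = 0.843328 − 0.617573 = 0.225756
N(d₁) = 0.800478,  N(d₂) = 0.589304,  e^(−rT) = 0.849658
E₀ = V₀·N(d₁) − D·e^(−rT)·N(d₂)
   = 403.8197·0.800478 − 341.6446·0.849658·0.589304 = 152.184646
B₀ = V₀ − E₀ = 403.8197 − 152.184646 = 251.635054
spread = −(1/T)·ln(B₀/D) − r = −(1/4.9671)·ln(251.635054/341.6446) − 0.0328 = 0.02876332
in basis points: 0.02876332 × 10⁴ = 287.6332 bp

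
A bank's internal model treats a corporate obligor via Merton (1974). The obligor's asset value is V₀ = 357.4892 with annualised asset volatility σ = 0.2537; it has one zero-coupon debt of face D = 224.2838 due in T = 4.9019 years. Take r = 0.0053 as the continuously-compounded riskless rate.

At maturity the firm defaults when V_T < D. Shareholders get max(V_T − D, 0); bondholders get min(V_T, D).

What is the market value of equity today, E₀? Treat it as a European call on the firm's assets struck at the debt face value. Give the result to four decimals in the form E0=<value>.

E0=155.0343

d₁ = [ln(V₀/D) + (r + σ²/2)T] / (σ√T)
   = [ln(357.4892/224.2838) + (0.0053 + 0.5·0.2537²)·4.9019] / (0.2537·√4.9019)
   = [0.466193 + 0.183732] / 0.561698 = 1.157073
d₂ = d₁ − σ√T = 1.157073 − 0.561698 = 0.595375
N(d₁) = 0.876379,  N(d₂) = 0.724204,  e^(−rT) = 0.974355
E₀ = V₀·N(d₁) − D·e^(−rT)·N(d₂)
   = 357.4892·0.876379 − 224.2838·0.974355·0.724204 = 155.034306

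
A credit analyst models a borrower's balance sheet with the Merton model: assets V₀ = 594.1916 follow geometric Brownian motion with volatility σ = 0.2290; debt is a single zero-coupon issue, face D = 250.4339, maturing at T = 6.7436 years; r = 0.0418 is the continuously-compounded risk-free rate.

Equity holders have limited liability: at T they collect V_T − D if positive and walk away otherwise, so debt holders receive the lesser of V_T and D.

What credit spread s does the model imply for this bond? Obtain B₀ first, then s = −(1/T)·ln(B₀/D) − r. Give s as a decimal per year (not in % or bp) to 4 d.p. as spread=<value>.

d₁ = [ln(V₀/D) + (r + σ²/2)T] / (σ√T)
   = [ln(594.1916/250.4339) + (0.0418 + 0.5·0.2290²)·6.7436] / (0.2290·√6.7436)
   = [0.864007 + 0.458703] / 0.594677 = 2.224248
d₂ = d₁ − σ√T = 2.224248 − 0.594677 = 1.629571
N(d₁) = 0.986934,  N(d₂) = 0.948404,  e^(−rT) = 0.754362
E₀ = V₀·N(d₁) − D·e^(−rT)·N(d₂)
   = 594.1916·0.986934 − 250.4339·0.754362·0.948404 = 407.257495
B₀ = V₀ − E₀ = 594.1916 − 407.257495 = 186.934105
spread = −(1/T)·ln(B₀/D) − r = −(1/6.7436)·ln(186.934105/250.4339) − 0.0418 = 0.00156539

spread=0.0016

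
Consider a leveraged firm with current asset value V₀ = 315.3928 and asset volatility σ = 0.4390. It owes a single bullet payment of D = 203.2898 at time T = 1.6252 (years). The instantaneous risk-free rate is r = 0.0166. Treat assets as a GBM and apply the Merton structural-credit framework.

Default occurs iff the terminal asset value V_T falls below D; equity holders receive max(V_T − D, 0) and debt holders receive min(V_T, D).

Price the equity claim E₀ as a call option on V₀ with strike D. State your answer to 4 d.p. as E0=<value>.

E0=133.0001

d₁ = [ln(V₀/D) + (r + σ²/2)T] / (σ√T)
   = [ln(315.3928/203.2898) + (0.0166 + 0.5·0.4390²)·1.6252] / (0.4390·√1.6252)
   = [0.439186 + 0.183583] / 0.559652 = 1.112781
d₂ = d₁ − σ√T = 1.112781 − 0.559652 = 0.553129
N(d₁) = 0.867099,  N(d₂) = 0.709912,  e^(−rT) = 0.973382
E₀ = V₀·N(d₁) − D·e^(−rT)·N(d₂)
   = 315.3928·0.867099 − 203.2898·0.973382·0.709912 = 133.000135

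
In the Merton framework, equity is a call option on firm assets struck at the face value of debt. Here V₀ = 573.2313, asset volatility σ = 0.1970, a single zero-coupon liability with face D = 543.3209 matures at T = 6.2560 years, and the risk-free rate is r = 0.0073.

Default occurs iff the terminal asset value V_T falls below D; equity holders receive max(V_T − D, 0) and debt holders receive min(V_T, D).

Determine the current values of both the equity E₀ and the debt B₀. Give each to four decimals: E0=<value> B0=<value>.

E0=135.4685 B0=437.7628

d₁ = [ln(V₀/D) + (r + σ²/2)T] / (σ√T)
   = [ln(573.2313/543.3209) + (0.0073 + 0.5·0.1970²)·6.2560] / (0.1970·√6.2560)
   = [0.053589 + 0.167063] / 0.492736 = 0.447811
d₂ = d₁ − σ√T = 0.447811 − 0.492736 = -0.044926
N(d₁) = 0.672855,  N(d₂) = 0.482083,  e^(−rT) = 0.955358
E₀ = V₀·N(d₁) − D·e^(−rT)·N(d₂)
   = 573.2313·0.672855 − 543.3209·0.955358·0.482083 = 135.468484
B₀ = V₀ − E₀ = 573.2313 − 135.468484 = 437.762816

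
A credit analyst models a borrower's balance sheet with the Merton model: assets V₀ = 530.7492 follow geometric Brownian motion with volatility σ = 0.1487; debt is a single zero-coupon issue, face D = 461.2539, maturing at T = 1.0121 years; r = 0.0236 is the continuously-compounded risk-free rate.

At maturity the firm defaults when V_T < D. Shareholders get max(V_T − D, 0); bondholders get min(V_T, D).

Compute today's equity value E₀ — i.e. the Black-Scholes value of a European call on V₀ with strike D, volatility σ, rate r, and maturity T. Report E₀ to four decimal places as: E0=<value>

d₁ = [ln(V₀/D) + (r + σ²/2)T] / (σ√T)
   = [ln(530.7492/461.2539) + (0.0236 + 0.5·0.1487²)·1.0121] / (0.1487·√1.0121)
   = [0.140341 + 0.035075] / 0.149597 = 1.172592
d₂ = d₁ − σ√T = 1.172592 − 0.149597 = 1.022995
N(d₁) = 0.879520,  N(d₂) = 0.846845,  e^(−rT) = 0.976397
E₀ = V₀·N(d₁) − D·e^(−rT)·N(d₂)
   = 530.7492·0.879520 − 461.2539·0.976397·0.846845 = 85.413569

E0=85.4136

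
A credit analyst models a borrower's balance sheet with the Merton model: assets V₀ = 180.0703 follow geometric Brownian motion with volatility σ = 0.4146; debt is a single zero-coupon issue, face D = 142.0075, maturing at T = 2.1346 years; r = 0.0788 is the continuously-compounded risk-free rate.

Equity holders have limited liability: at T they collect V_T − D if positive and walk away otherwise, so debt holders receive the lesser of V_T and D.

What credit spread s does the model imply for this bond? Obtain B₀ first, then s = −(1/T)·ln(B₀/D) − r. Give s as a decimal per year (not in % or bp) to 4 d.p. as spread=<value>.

d₁ = [ln(V₀/D) + (r + σ²/2)T] / (σ√T)
   = [ln(180.0703/142.0075) + (0.0788 + 0.5·0.4146²)·2.1346] / (0.4146·√2.1346)
   = [0.237467 + 0.351668] / 0.605742 = 0.972585
d₂ = d₁ − σ√T = 0.972585 − 0.605742 = 0.366843
N(d₁) = 0.834620,  N(d₂) = 0.643132,  e^(−rT) = 0.845179
E₀ = V₀·N(d₁) − D·e^(−rT)·N(d₂)
   = 180.0703·0.834620 − 142.0075·0.845179·0.643132 = 73.100449
B₀ = V₀ − E₀ = 180.0703 − 73.100449 = 106.969851
spread = −(1/T)·ln(B₀/D) − r = −(1/2.1346)·ln(106.969851/142.0075) − 0.0788 = 0.05393346

spread=0.0539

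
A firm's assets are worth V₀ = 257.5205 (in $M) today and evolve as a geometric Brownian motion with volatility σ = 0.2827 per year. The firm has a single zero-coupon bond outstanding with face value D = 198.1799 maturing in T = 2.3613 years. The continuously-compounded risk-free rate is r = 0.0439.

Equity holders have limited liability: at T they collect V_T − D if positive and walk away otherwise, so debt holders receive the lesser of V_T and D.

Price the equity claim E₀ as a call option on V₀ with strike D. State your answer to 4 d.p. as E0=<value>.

d₁ = [ln(V₀/D) + (r + σ²/2)T] / (σ√T)
   = [ln(257.5205/198.1799) + (0.0439 + 0.5·0.2827²)·2.3613] / (0.2827·√2.3613)
   = [0.261924 + 0.198018] / 0.434412 = 1.058770
d₂ = d₁ − σ√T = 1.058770 − 0.434412 = 0.624358
N(d₁) = 0.855148,  N(d₂) = 0.733804,  e^(−rT) = 0.901531
E₀ = V₀·N(d₁) − D·e^(−rT)·N(d₂)
   = 257.5205·0.855148 − 198.1799·0.901531·0.733804 = 89.112791

E0=89.1128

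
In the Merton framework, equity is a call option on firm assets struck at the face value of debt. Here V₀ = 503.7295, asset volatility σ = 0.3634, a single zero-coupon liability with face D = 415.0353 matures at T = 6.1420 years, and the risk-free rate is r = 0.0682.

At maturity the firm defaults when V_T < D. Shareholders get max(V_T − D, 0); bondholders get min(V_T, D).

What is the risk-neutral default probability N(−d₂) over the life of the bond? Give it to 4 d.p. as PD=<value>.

PD=0.4091

d₁ = [ln(V₀/D) + (r + σ²/2)T] / (σ√T)
   = [ln(503.7295/415.0353) + (0.0682 + 0.5·0.3634²)·6.1420] / (0.3634·√6.1420)
   = [0.193676 + 0.824439] / 0.900616 = 1.130465
d₂ = d₁ − σ√T = 1.130465 − 0.900616 = 0.229849
risk-neutral PD = N(−d₂) = N(-0.229849) = 0.409105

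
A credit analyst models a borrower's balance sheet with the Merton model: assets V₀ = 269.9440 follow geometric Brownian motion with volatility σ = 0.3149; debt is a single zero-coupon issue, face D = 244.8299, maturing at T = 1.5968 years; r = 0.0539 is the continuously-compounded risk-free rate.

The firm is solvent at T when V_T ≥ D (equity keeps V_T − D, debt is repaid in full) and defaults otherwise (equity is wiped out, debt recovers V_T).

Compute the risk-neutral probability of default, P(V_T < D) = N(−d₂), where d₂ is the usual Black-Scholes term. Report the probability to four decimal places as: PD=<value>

d₁ = [ln(V₀/D) + (r + σ²/2)T] / (σ√T)
   = [ln(269.9440/244.8299) + (0.0539 + 0.5·0.3149²)·1.5968] / (0.3149·√1.5968)
   = [0.097651 + 0.165238] / 0.397922 = 0.660655
d₂ = d₁ − σ√T = 0.660655 − 0.397922 = 0.262733
risk-neutral PD = N(−d₂) = N(-0.262733) = 0.396378

PD=0.3964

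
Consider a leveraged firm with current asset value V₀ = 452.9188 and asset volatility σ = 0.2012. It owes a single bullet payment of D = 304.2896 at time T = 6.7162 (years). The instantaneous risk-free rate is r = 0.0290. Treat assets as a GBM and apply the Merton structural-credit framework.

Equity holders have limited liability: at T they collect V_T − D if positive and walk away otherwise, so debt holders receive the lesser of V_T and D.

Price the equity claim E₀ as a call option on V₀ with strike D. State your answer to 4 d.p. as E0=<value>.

E0=213.4420

d₁ = [ln(V₀/D) + (r + σ²/2)T] / (σ√T)
   = [ln(452.9188/304.2896) + (0.0290 + 0.5·0.2012²)·6.7162] / (0.2012·√6.7162)
   = [0.397733 + 0.330711] / 0.521423 = 1.397031
d₂ = d₁ − σ√T = 1.397031 − 0.521423 = 0.875609
N(d₁) = 0.918798,  N(d₂) = 0.809379,  e^(−rT) = 0.823024
E₀ = V₀·N(d₁) − D·e^(−rT)·N(d₂)
   = 452.9188·0.918798 − 304.2896·0.823024·0.809379 = 213.441952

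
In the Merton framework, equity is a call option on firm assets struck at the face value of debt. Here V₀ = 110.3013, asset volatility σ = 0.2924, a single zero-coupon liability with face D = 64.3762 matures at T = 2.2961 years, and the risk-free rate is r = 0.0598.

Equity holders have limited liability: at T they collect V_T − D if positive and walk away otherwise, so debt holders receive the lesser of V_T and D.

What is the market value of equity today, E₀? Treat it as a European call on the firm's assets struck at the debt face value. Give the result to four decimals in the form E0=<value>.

E0=55.1316

d₁ = [ln(V₀/D) + (r + σ²/2)T] / (σ√T)
   = [ln(110.3013/64.3762) + (0.0598 + 0.5·0.2924²)·2.2961] / (0.2924·√2.2961)
   = [0.538472 + 0.235462] / 0.443070 = 1.746752
d₂ = d₁ − σ√T = 1.746752 − 0.443070 = 1.303682
N(d₁) = 0.959660,  N(d₂) = 0.903829,  e^(−rT) = 0.871703
E₀ = V₀·N(d₁) − D·e^(−rT)·N(d₂)
   = 110.3013·0.959660 − 64.3762·0.871703·0.903829 = 55.131638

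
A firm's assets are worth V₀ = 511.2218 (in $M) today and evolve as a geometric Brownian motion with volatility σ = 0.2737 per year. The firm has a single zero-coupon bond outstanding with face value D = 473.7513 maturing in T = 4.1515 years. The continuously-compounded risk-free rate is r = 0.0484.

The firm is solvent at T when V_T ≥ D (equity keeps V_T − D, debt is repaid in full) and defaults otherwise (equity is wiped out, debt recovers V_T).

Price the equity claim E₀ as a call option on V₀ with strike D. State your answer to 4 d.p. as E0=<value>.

d₁ = [ln(V₀/D) + (r + σ²/2)T] / (σ√T)
   = [ln(511.2218/473.7513) + (0.0484 + 0.5·0.2737²)·4.1515] / (0.2737·√4.1515)
   = [0.076121 + 0.356431] / 0.557670 = 0.775641
d₂ = d₁ − σ√T = 0.775641 − 0.557670 = 0.217971
N(d₁) = 0.781019,  N(d₂) = 0.586274,  e^(−rT) = 0.817968
E₀ = V₀·N(d₁) − D·e^(−rT)·N(d₂)
   = 511.2218·0.781019 − 473.7513·0.817968·0.586274 = 172.085238

E0=172.0852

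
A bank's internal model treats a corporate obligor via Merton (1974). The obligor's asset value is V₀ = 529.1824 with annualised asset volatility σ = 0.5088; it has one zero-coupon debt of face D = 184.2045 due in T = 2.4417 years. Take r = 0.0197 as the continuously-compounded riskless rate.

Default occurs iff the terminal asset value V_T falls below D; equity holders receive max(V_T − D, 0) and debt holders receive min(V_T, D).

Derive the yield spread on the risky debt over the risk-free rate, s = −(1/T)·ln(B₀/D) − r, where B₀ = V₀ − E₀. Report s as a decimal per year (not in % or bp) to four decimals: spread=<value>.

spread=0.0207

d₁ = [ln(V₀/D) + (r + σ²/2)T] / (σ√T)
   = [ln(529.1824/184.2045) + (0.0197 + 0.5·0.5088²)·2.4417] / (0.5088·√2.4417)
   = [1.055287 + 0.364152] / 0.795048 = 1.785350
d₂ = d₁ − σ√T = 1.785350 − 0.795048 = 0.990302
N(d₁) = 0.962898,  N(d₂) = 0.838987,  e^(−rT) = 0.953037
E₀ = V₀·N(d₁) − D·e^(−rT)·N(d₂)
   = 529.1824·0.962898 − 184.2045·0.953037·0.838987 = 362.261280
B₀ = V₀ − E₀ = 529.1824 − 362.261280 = 166.921120
spread = −(1/T)·ln(B₀/D) − r = −(1/2.4417)·ln(166.921120/184.2045) − 0.0197 = 0.02065106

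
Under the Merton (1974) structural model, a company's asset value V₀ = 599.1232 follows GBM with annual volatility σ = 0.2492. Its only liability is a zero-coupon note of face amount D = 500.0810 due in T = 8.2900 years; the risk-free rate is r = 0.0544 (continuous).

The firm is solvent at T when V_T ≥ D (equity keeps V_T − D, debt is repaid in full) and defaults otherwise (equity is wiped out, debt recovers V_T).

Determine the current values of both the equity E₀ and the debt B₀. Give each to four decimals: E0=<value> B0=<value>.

E0=311.9478 B0=287.1754

d₁ = [ln(V₀/D) + (r + σ²/2)T] / (σ√T)
   = [ln(599.1232/500.0810) + (0.0544 + 0.5·0.2492²)·8.2900] / (0.2492·√8.2900)
   = [0.180697 + 0.708383] / 0.717506 = 1.239127
d₂ = d₁ − σ√T = 1.239127 − 0.717506 = 0.521621
N(d₁) = 0.892351,  N(d₂) = 0.699033,  e^(−rT) = 0.637006
E₀ = V₀·N(d₁) − D·e^(−rT)·N(d₂)
   = 599.1232·0.892351 − 500.0810·0.637006·0.699033 = 311.947820
B₀ = V₀ − E₀ = 599.1232 − 311.947820 = 287.175380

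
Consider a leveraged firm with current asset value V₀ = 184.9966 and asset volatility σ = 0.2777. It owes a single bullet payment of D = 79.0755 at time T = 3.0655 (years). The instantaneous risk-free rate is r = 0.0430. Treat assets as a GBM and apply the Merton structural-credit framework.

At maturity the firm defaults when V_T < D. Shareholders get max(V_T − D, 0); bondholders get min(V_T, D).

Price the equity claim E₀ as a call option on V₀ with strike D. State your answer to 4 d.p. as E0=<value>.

d₁ = [ln(V₀/D) + (r + σ²/2)T] / (σ√T)
   = [ln(184.9966/79.0755) + (0.0430 + 0.5·0.2777²)·3.0655] / (0.2777·√3.0655)
   = [0.849934 + 0.250018] / 0.486213 = 2.262285
d₂ = d₁ − σ√T = 2.262285 − 0.486213 = 1.776072
N(d₁) = 0.988160,  N(d₂) = 0.962139,  e^(−rT) = 0.876502
E₀ = V₀·N(d₁) − D·e^(−rT)·N(d₂)
   = 184.9966·0.988160 − 79.0755·0.876502·0.962139 = 116.120545

E0=116.1205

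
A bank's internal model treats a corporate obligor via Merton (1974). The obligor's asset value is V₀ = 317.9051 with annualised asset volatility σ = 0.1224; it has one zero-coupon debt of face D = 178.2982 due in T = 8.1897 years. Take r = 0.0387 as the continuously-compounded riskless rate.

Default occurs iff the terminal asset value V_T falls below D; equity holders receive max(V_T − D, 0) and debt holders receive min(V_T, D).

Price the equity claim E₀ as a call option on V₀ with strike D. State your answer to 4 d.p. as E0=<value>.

E0=188.1557

d₁ = [ln(V₀/D) + (r + σ²/2)T] / (σ√T)
   = [ln(317.9051/178.2982) + (0.0387 + 0.5·0.1224²)·8.1897] / (0.1224·√8.1897)
   = [0.578295 + 0.378289] / 0.350280 = 2.730915
d₂ = d₁ − σ√T = 2.730915 − 0.350280 = 2.380635
N(d₁) = 0.996842,  N(d₂) = 0.991359,  e^(−rT) = 0.728373
E₀ = V₀·N(d₁) − D·e^(−rT)·N(d₂)
   = 317.9051·0.996842 − 178.2982·0.728373·0.991359 = 188.155742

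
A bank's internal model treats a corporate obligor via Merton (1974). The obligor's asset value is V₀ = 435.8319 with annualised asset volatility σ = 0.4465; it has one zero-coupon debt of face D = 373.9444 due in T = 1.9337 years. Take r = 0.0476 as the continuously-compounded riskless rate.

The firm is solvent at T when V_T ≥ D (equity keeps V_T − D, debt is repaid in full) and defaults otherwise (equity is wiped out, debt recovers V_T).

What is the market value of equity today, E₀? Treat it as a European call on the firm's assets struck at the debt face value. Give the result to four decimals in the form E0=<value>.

E0=149.0943

d₁ = [ln(V₀/D) + (r + σ²/2)T] / (σ√T)
   = [ln(435.8319/373.9444) + (0.0476 + 0.5·0.4465²)·1.9337] / (0.4465·√1.9337)
   = [0.153149 + 0.284798] / 0.620892 = 0.705351
d₂ = d₁ − σ√T = 0.705351 − 0.620892 = 0.084460
N(d₁) = 0.759704,  N(d₂) = 0.533654,  e^(−rT) = 0.912065
E₀ = V₀·N(d₁) − D·e^(−rT)·N(d₂)
   = 435.8319·0.759704 − 373.9444·0.912065·0.533654 = 149.094311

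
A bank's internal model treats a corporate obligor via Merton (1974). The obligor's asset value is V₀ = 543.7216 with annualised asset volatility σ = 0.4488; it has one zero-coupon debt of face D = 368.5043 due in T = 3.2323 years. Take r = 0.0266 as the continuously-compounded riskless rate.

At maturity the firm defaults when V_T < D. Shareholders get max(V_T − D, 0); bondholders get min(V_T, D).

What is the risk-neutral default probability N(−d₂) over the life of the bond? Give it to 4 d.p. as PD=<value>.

d₁ = [ln(V₀/D) + (r + σ²/2)T] / (σ√T)
   = [ln(543.7216/368.5043) + (0.0266 + 0.5·0.4488²)·3.2323] / (0.4488·√3.2323)
   = [0.388985 + 0.411506] / 0.806879 = 0.992083
d₂ = d₁ − σ√T = 0.992083 − 0.806879 = 0.185203
risk-neutral PD = N(−d₂) = N(-0.185203) = 0.426535

PD=0.4265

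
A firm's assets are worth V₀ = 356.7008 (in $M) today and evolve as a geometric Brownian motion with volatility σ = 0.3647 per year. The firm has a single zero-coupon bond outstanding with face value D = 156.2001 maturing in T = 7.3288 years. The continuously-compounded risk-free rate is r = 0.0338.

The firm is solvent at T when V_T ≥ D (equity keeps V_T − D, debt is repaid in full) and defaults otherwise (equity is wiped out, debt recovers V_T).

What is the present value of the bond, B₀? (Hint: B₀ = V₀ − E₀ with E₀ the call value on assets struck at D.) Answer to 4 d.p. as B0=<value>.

d₁ = [ln(V₀/D) + (r + σ²/2)T] / (σ√T)
   = [ln(356.7008/156.2001) + (0.0338 + 0.5·0.3647²)·7.3288] / (0.3647·√7.3288)
   = [0.825759 + 0.735101] / 0.987307 = 1.580927
d₂ = d₁ − σ√T = 1.580927 − 0.987307 = 0.593620
N(d₁) = 0.943053,  N(d₂) = 0.723617,  e^(−rT) = 0.780584
E₀ = V₀·N(d₁) − D·e^(−rT)·N(d₂)
   = 356.7008·0.943053 − 156.2001·0.780584·0.723617 = 248.159026
B₀ = V₀ − E₀ = 356.7008 − 248.159026 = 108.541774

B0=108.5418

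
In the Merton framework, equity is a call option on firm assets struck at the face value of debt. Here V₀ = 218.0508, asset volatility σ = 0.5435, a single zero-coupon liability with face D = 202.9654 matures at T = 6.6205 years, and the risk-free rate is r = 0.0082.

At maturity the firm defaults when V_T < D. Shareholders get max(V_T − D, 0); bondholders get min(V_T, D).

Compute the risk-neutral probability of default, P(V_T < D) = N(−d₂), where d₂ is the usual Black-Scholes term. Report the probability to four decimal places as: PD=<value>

d₁ = [ln(V₀/D) + (r + σ²/2)T] / (σ√T)
   = [ln(218.0508/202.9654) + (0.0082 + 0.5·0.5435²)·6.6205] / (0.5435·√6.6205)
   = [0.071693 + 1.032110] / 1.398444 = 0.789308
d₂ = d₁ − σ√T = 0.789308 − 1.398444 = -0.609135
risk-neutral PD = N(−d₂) = N(0.609135) = 0.728783

PD=0.7288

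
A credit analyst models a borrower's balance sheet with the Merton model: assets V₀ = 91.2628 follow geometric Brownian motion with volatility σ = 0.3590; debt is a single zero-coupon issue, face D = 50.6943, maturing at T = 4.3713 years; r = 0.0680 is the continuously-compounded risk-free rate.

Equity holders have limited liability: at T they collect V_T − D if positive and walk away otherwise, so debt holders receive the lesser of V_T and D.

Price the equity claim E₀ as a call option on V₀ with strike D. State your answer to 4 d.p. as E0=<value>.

E0=56.0609

d₁ = [ln(V₀/D) + (r + σ²/2)T] / (σ√T)
   = [ln(91.2628/50.6943) + (0.0680 + 0.5·0.3590²)·4.3713] / (0.3590·√4.3713)
   = [0.587930 + 0.578937] / 0.750585 = 1.554610
d₂ = d₁ − σ√T = 1.554610 − 0.750585 = 0.804026
N(d₁) = 0.939981,  N(d₂) = 0.789309,  e^(−rT) = 0.742859
E₀ = V₀·N(d₁) − D·e^(−rT)·N(d₂)
   = 91.2628·0.939981 − 50.6943·0.742859·0.789309 = 56.060878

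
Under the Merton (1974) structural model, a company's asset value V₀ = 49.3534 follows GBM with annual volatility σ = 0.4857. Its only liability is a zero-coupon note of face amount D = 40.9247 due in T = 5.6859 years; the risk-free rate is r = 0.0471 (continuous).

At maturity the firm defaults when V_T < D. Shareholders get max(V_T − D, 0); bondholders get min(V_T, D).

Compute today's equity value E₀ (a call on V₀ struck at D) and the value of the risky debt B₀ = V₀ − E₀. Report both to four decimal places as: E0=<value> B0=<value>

d₁ = [ln(V₀/D) + (r + σ²/2)T] / (σ√T)
   = [ln(49.3534/40.9247) + (0.0471 + 0.5·0.4857²)·5.6859] / (0.4857·√5.6859)
   = [0.187273 + 0.938471] / 1.158158 = 0.972012
d₂ = d₁ − σ√T = 0.972012 − 1.158158 = -0.186146
N(d₁) = 0.834478,  N(d₂) = 0.426165,  e^(−rT) = 0.765056
E₀ = V₀·N(d₁) − D·e^(−rT)·N(d₂)
   = 49.3534·0.834478 − 40.9247·0.765056·0.426165 = 27.841207
B₀ = V₀ − E₀ = 49.3534 − 27.841207 = 21.512193

E0=27.8412 B0=21.5122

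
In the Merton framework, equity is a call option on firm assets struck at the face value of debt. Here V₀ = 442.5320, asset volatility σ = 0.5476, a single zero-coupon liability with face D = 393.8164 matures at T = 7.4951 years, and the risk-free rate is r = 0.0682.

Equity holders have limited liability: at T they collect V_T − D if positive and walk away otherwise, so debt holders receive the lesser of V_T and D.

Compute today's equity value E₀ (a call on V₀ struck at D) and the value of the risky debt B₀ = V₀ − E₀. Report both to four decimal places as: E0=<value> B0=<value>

E0=301.3491 B0=141.1829

d₁ = [ln(V₀/D) + (r + σ²/2)T] / (σ√T)
   = [ln(442.5320/393.8164) + (0.0682 + 0.5·0.5476²)·7.4951] / (0.5476·√7.4951)
   = [0.116628 + 1.634928] / 1.499174 = 1.168347
d₂ = d₁ − σ√T = 1.168347 − 1.499174 = -0.330828
N(d₁) = 0.878667,  N(d₂) = 0.370387,  e^(−rT) = 0.599796
E₀ = V₀·N(d₁) − D·e^(−rT)·N(d₂)
   = 442.5320·0.878667 − 393.8164·0.599796·0.370387 = 301.349063
B₀ = V₀ − E₀ = 442.5320 − 301.349063 = 141.182937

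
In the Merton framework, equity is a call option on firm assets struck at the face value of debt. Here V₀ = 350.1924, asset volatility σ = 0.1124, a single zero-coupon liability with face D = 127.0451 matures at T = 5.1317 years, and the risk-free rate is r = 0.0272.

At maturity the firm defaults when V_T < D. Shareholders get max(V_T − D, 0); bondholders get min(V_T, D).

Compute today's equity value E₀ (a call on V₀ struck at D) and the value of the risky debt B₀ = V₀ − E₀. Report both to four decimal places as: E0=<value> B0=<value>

E0=239.6986 B0=110.4938

d₁ = [ln(V₀/D) + (r + σ²/2)T] / (σ√T)
   = [ln(350.1924/127.0451) + (0.0272 + 0.5·0.1124²)·5.1317] / (0.1124·√5.1317)
   = [1.013941 + 0.171999] / 0.254623 = 4.657635
d₂ = d₁ − σ√T = 4.657635 − 0.254623 = 4.403013
N(d₁) = 0.999998,  N(d₂) = 0.999995,  e^(−rT) = 0.869721
E₀ = V₀·N(d₁) − D·e^(−rT)·N(d₂)
   = 350.1924·0.999998 − 127.0451·0.869721·0.999995 = 239.698576
B₀ = V₀ − E₀ = 350.1924 − 239.698576 = 110.493824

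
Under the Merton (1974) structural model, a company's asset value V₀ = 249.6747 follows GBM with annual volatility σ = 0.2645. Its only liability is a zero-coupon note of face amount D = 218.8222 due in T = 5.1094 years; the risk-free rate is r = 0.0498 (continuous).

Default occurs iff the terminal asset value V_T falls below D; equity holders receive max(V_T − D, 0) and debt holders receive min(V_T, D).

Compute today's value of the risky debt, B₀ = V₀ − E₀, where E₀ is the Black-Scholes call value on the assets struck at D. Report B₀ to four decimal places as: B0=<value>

B0=150.8895

d₁ = [ln(V₀/D) + (r + σ²/2)T] / (σ√T)
   = [ln(249.6747/218.8222) + (0.0498 + 0.5·0.2645²)·5.1094] / (0.2645·√5.1094)
   = [0.131899 + 0.433176] / 0.597875 = 0.945138
d₂ = d₁ − σ√T = 0.945138 − 0.597875 = 0.347263
N(d₁) = 0.827706,  N(d₂) = 0.635803,  e^(−rT) = 0.775344
E₀ = V₀·N(d₁) − D·e^(−rT)·N(d₂)
   = 249.6747·0.827706 − 218.8222·0.775344·0.635803 = 98.785241
B₀ = V₀ − E₀ = 249.6747 − 98.785241 = 150.889459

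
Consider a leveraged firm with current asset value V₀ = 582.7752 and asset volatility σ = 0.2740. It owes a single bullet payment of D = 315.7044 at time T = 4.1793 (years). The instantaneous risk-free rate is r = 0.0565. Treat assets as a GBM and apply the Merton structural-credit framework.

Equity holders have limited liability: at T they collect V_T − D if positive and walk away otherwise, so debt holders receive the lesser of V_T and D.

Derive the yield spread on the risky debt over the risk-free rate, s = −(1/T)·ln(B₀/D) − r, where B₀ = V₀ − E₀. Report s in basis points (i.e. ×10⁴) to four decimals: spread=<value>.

spread=56.9620

d₁ = [ln(V₀/D) + (r + σ²/2)T] / (σ√T)
   = [ln(582.7752/315.7044) + (0.0565 + 0.5·0.2740²)·4.1793] / (0.2740·√4.1793)
   = [0.612995 + 0.393013] / 0.560147 = 1.795970
d₂ = d₁ − σ√T = 1.795970 − 0.560147 = 1.235823
N(d₁) = 0.963750,  N(d₂) = 0.891738,  e^(−rT) = 0.789678
E₀ = V₀·N(d₁) − D·e^(−rT)·N(d₂)
   = 582.7752·0.963750 − 315.7044·0.789678·0.891738 = 339.335388
B₀ = V₀ − E₀ = 582.7752 − 339.335388 = 243.439812
spread = −(1/T)·ln(B₀/D) − r = −(1/4.1793)·ln(243.439812/315.7044) − 0.0565 = 0.00569620
in basis points: 0.00569620 × 10⁴ = 56.9620 bp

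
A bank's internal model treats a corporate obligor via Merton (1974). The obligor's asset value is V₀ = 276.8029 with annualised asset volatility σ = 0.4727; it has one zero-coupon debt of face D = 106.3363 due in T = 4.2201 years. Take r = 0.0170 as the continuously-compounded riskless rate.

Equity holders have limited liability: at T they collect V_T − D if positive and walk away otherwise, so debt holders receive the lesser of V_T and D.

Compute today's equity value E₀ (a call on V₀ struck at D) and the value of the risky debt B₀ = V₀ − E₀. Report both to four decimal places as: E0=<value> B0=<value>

E0=188.9056 B0=87.8973

d₁ = [ln(V₀/D) + (r + σ²/2)T] / (σ√T)
   = [ln(276.8029/106.3363) + (0.0170 + 0.5·0.4727²)·4.2201] / (0.4727·√4.2201)
   = [0.956699 + 0.543222] / 0.971062 = 1.544620
d₂ = d₁ − σ√T = 1.544620 − 0.971062 = 0.573558
N(d₁) = 0.938781,  N(d₂) = 0.716866,  e^(−rT) = 0.930771
E₀ = V₀·N(d₁) − D·e^(−rT)·N(d₂)
   = 276.8029·0.938781 − 106.3363·0.930771·0.716866 = 188.905573
B₀ = V₀ − E₀ = 276.8029 − 188.905573 = 87.897327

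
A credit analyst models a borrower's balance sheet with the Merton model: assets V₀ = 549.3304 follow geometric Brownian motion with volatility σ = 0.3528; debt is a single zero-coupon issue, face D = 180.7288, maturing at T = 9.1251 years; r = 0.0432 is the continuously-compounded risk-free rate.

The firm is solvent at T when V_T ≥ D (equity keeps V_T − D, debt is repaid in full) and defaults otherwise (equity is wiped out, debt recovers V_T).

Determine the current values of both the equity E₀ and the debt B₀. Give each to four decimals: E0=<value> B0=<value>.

d₁ = [ln(V₀/D) + (r + σ²/2)T] / (σ√T)
   = [ln(549.3304/180.7288) + (0.0432 + 0.5·0.3528²)·9.1251] / (0.3528·√9.1251)
   = [1.111703 + 0.962095] / 1.065730 = 1.945893
d₂ = d₁ − σ√T = 1.945893 − 1.065730 = 0.880163
N(d₁) = 0.974166,  N(d₂) = 0.810614,  e^(−rT) = 0.674216
E₀ = V₀·N(d₁) − D·e^(−rT)·N(d₂)
   = 549.3304·0.974166 − 180.7288·0.674216·0.810614 = 436.365507
B₀ = V₀ − E₀ = 549.3304 − 436.365507 = 112.964893

E0=436.3655 B0=112.9649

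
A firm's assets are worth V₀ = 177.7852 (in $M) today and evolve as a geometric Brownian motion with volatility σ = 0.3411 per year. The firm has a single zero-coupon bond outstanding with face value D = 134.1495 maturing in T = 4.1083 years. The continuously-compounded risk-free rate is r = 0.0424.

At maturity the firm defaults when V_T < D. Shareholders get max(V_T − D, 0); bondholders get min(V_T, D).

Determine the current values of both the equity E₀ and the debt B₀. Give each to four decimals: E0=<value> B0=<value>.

d₁ = [ln(V₀/D) + (r + σ²/2)T] / (σ√T)
   = [ln(177.7852/134.1495) + (0.0424 + 0.5·0.3411²)·4.1083] / (0.3411·√4.1083)
   = [0.281621 + 0.413191] / 0.691374 = 1.004973
d₂ = d₁ − σ√T = 1.004973 − 0.691374 = 0.313600
N(d₁) = 0.842545,  N(d₂) = 0.623087,  e^(−rT) = 0.840136
E₀ = V₀·N(d₁) − D·e^(−rT)·N(d₂)
   = 177.7852·0.842545 − 134.1495·0.840136·0.623087 = 79.567748
B₀ = V₀ − E₀ = 177.7852 − 79.567748 = 98.217452

E0=79.5677 B0=98.2175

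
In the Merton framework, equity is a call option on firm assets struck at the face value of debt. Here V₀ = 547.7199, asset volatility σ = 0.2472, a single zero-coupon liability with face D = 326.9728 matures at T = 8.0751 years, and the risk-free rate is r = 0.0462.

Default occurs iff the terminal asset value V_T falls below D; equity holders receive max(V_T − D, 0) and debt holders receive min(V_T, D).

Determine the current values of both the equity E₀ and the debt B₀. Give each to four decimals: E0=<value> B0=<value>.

d₁ = [ln(V₀/D) + (r + σ²/2)T] / (σ√T)
   = [ln(547.7199/326.9728) + (0.0462 + 0.5·0.2472²)·8.0751] / (0.2472·√8.0751)
   = [0.515887 + 0.619796] / 0.702461 = 1.616719
d₂ = d₁ − σ√T = 1.616719 − 0.702461 = 0.914258
N(d₁) = 0.947031,  N(d₂) = 0.819709,  e^(−rT) = 0.688617
E₀ = V₀·N(d₁) − D·e^(−rT)·N(d₂)
   = 547.7199·0.947031 − 326.9728·0.688617·0.819709 = 334.142444
B₀ = V₀ − E₀ = 547.7199 − 334.142444 = 213.577456

E0=334.1424 B0=213.5775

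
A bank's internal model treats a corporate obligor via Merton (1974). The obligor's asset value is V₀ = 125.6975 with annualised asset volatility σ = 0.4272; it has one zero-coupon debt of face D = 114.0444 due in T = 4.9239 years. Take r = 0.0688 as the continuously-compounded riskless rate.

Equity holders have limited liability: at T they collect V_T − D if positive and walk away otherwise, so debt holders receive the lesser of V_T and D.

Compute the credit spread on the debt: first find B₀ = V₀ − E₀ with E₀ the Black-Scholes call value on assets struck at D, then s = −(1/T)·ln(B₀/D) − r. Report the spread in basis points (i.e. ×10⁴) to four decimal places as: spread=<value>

d₁ = [ln(V₀/D) + (r + σ²/2)T] / (σ√T)
   = [ln(125.6975/114.0444) + (0.0688 + 0.5·0.4272²)·4.9239] / (0.4272·√4.9239)
   = [0.097290 + 0.788070] / 0.947951 = 0.933973
d₂ = d₁ − σ√T = 0.933973 − 0.947951 = -0.013978
N(d₁) = 0.824841,  N(d₂) = 0.494424,  e^(−rT) = 0.712650
E₀ = V₀·N(d₁) − D·e^(−rT)·N(d₂)
   = 125.6975·0.824841 − 114.0444·0.712650·0.494424 = 63.496769
B₀ = V₀ − E₀ = 125.6975 − 63.496769 = 62.200731
spread = −(1/T)·ln(B₀/D) − r = −(1/4.9239)·ln(62.200731/114.0444) − 0.0688 = 0.05431808
in basis points: 0.05431808 × 10⁴ = 543.1808 bp

spread=543.1808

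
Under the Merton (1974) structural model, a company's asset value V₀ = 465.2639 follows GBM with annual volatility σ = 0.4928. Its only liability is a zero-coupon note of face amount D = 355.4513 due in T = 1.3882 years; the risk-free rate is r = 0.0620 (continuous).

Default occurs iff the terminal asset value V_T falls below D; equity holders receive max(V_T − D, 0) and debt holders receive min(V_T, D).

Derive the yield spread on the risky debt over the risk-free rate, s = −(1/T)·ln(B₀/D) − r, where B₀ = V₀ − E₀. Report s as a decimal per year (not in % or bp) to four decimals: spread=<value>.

d₁ = [ln(V₀/D) + (r + σ²/2)T] / (σ√T)
   = [ln(465.2639/355.4513) + (0.0620 + 0.5·0.4928²)·1.3882] / (0.4928·√1.3882)
   = [0.269217 + 0.254632] / 0.580626 = 0.902213
d₂ = d₁ − σ√T = 0.902213 − 0.580626 = 0.321586
N(d₁) = 0.816528,  N(d₂) = 0.626117,  e^(−rT) = 0.917531
E₀ = V₀·N(d₁) − D·e^(−rT)·N(d₂)
   = 465.2639·0.816528 − 355.4513·0.917531·0.626117 = 175.700646
B₀ = V₀ − E₀ = 465.2639 − 175.700646 = 289.563254
spread = −(1/T)·ln(B₀/D) − r = −(1/1.3882)·ln(289.563254/355.4513) − 0.0620 = 0.08568368

spread=0.0857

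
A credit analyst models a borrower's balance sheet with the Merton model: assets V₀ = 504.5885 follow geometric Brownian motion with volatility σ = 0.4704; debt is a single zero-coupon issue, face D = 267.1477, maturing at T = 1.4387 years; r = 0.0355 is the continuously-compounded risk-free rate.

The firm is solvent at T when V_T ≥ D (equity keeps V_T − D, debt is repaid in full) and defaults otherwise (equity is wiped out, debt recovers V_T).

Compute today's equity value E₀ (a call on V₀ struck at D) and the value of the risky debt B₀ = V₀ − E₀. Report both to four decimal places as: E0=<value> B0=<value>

d₁ = [ln(V₀/D) + (r + σ²/2)T] / (σ√T)
   = [ln(504.5885/267.1477) + (0.0355 + 0.5·0.4704²)·1.4387] / (0.4704·√1.4387)
   = [0.635942 + 0.210249] / 0.564225 = 1.499739
d₂ = d₁ − σ√T = 1.499739 − 0.564225 = 0.935514
N(d₁) = 0.933159,  N(d₂) = 0.825238,  e^(−rT) = 0.950208
E₀ = V₀·N(d₁) − D·e^(−rT)·N(d₂)
   = 504.5885·0.933159 − 267.1477·0.950208·0.825238 = 261.377859
B₀ = V₀ − E₀ = 504.5885 − 261.377859 = 243.210641

E0=261.3779 B0=243.2106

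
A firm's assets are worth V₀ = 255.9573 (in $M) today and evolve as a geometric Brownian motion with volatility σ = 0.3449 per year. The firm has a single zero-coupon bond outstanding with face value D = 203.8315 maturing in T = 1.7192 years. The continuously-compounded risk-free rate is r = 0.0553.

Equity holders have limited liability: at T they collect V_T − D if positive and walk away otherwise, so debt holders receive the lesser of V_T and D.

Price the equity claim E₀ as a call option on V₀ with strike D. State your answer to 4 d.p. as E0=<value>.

E0=84.1617

d₁ = [ln(V₀/D) + (r + σ²/2)T] / (σ√T)
   = [ln(255.9573/203.8315) + (0.0553 + 0.5·0.3449²)·1.7192] / (0.3449·√1.7192)
   = [0.227717 + 0.197326] / 0.452227 = 0.939889
d₂ = d₁ − σ√T = 0.939889 − 0.452227 = 0.487663
N(d₁) = 0.826363,  N(d₂) = 0.687106,  e^(−rT) = 0.909308
E₀ = V₀·N(d₁) − D·e^(−rT)·N(d₂)
   = 255.9573·0.826363 − 203.8315·0.909308·0.687106 = 84.161651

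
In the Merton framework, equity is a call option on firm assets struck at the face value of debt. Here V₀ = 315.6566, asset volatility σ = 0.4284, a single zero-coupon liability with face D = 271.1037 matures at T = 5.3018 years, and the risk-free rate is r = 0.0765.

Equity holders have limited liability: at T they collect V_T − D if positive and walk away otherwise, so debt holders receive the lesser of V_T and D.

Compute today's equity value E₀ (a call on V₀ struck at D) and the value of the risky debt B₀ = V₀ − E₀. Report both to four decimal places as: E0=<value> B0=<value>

d₁ = [ln(V₀/D) + (r + σ²/2)T] / (σ√T)
   = [ln(315.6566/271.1037) + (0.0765 + 0.5·0.4284²)·5.3018] / (0.4284·√5.3018)
   = [0.152154 + 0.892098] / 0.986418 = 1.058630
d₂ = d₁ − σ√T = 1.058630 − 0.986418 = 0.072211
N(d₁) = 0.855116,  N(d₂) = 0.528783,  e^(−rT) = 0.666585
E₀ = V₀·N(d₁) − D·e^(−rT)·N(d₂)
   = 315.6566·0.855116 − 271.1037·0.666585·0.528783 = 174.364607
B₀ = V₀ − E₀ = 315.6566 − 174.364607 = 141.291993

E0=174.3646 B0=141.2920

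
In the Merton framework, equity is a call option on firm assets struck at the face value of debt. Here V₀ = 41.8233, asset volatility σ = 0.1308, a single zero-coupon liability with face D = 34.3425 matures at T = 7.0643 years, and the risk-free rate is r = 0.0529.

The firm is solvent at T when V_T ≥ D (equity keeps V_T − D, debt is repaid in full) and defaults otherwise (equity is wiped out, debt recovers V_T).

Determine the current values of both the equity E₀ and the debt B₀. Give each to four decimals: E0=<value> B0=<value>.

d₁ = [ln(V₀/D) + (r + σ²/2)T] / (σ√T)
   = [ln(41.8233/34.3425) + (0.0529 + 0.5·0.1308²)·7.0643] / (0.1308·√7.0643)
   = [0.197070 + 0.434132] / 0.347650 = 1.815624
d₂ = d₁ − σ√T = 1.815624 − 0.347650 = 1.467974
N(d₁) = 0.965286,  N(d₂) = 0.928944,  e^(−rT) = 0.688182
E₀ = V₀·N(d₁) − D·e^(−rT)·N(d₂)
   = 41.8233·0.965286 − 34.3425·0.688182·0.928944 = 18.416865
B₀ = V₀ − E₀ = 41.8233 − 18.416865 = 23.406435

E0=18.4169 B0=23.4064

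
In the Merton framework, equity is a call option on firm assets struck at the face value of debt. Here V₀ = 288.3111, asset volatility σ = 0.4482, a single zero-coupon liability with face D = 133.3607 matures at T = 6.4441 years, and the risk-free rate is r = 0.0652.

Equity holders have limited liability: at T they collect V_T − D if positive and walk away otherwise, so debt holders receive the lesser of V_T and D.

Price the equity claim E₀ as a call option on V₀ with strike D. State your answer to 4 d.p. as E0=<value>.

d₁ = [ln(V₀/D) + (r + σ²/2)T] / (σ√T)
   = [ln(288.3111/133.3607) + (0.0652 + 0.5·0.4482²)·6.4441] / (0.4482·√6.4441)
   = [0.770983 + 1.067411] / 1.137766 = 1.615792
d₂ = d₁ − σ√T = 1.615792 − 1.137766 = 0.478026
N(d₁) = 0.946930,  N(d₂) = 0.683684,  e^(−rT) = 0.656945
E₀ = V₀·N(d₁) − D·e^(−rT)·N(d₂)
   = 288.3111·0.946930 − 133.3607·0.656945·0.683684 = 213.112546

E0=213.1125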